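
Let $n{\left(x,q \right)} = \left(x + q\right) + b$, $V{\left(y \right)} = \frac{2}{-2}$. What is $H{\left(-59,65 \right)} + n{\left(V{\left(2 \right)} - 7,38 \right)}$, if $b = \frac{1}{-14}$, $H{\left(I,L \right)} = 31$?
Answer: $\frac{853}{14} \approx 60.929$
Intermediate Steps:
$V{\left(y \right)} = -1$ ($V{\left(y \right)} = 2 \left(- \frac{1}{2}\right) = -1$)
$b = - \frac{1}{14} \approx -0.071429$
$n{\left(x,q \right)} = - \frac{1}{14} + q + x$ ($n{\left(x,q \right)} = \left(x + q\right) - \frac{1}{14} = \left(q + x\right) - \frac{1}{14} = - \frac{1}{14} + q + x$)
$H{\left(-59,65 \right)} + n{\left(V{\left(2 \right)} - 7,38 \right)} = 31 - - \frac{419}{14} = 31 + \frac{419}{14} = \frac{853}{14}$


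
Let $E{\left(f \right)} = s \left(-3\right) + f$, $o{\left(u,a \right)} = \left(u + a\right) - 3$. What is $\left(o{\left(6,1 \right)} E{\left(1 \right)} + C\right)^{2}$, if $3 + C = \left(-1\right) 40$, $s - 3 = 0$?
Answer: $5625$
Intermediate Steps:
$o{\left(u,a \right)} = -3 + a + u$ ($o{\left(u,a \right)} = \left(a + u\right) - 3 = -3 + a + u$)
$s = 3$ ($s = 3 + 0 = 3$)
$E{\left(f \right)} = -9 + f$ ($E{\left(f \right)} = 3 \left(-3\right) + f = -9 + f$)
$C = -43$ ($C = -3 - 40 = -43$)
$\left(o{\left(6,1 \right)} E{\left(1 \right)} + C\right)^{2} = \left(\left(-3 + 1 + 6\right) \left(-9 + 1\right) - 43\right)^{2} = \left(4 \left(-8\right) - 43\right)^{2} = \left(-32 - 43\right)^{2} = \left(-75\right)^{2} = 5625$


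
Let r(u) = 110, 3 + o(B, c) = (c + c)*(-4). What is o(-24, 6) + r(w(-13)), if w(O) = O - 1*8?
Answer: 59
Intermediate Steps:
w(O) = -8 + O (w(O) = O - 8 = -8 + O)
o(B, c) = -3 - 8*c (o(B, c) = -3 + (c + c)*(-4) = -3 + (2*c)*(-4) = -3 - 8*c)
o(-24, 6) + r(w(-13)) = (-3 - 8*6) + 110 = (-3 - 48) + 110 = -51 + 110 = 59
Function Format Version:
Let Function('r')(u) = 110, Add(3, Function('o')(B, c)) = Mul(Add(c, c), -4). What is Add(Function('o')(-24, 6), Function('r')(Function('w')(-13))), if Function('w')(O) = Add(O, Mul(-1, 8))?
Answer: 59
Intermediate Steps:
Function('w')(O) = Add(-8, O) (Function('w')(O) = Add(O, -8) = Add(-8, O))
Function('o')(B, c) = Add(-3, Mul(-8, c)) (Function('o')(B, c) = Add(-3, Mul(Add(c, c), -4)) = Add(-3, Mul(Mul(2, c), -4)) = Add(-3, Mul(-8, c)))
Add(Function('o')(-24, 6), Function('r')(Function('w')(-13))) = Add(Add(-3, Mul(-8, 6)), 110) = Add(Add(-3, -48), 110) = Add(-51, 110) = 59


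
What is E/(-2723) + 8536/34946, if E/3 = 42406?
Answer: -315894050/6796997 ≈ -46.476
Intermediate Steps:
E = 127218 (E = 3*42406 = 127218)
E/(-2723) + 8536/34946 = 127218/(-2723) + 8536/34946 = 127218*(-1/2723) + 8536*(1/34946) = -18174/389 + 4268/17473 = -315894050/6796997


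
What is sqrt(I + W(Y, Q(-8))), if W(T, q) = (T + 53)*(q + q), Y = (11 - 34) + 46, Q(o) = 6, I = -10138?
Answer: I*sqrt(9226) ≈ 96.052*I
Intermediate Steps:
Y = 23 (Y = -23 + 46 = 23)
W(T, q) = 2*q*(53 + T) (W(T, q) = (53 + T)*(2*q) = 2*q*(53 + T))
sqrt(I + W(Y, Q(-8))) = sqrt(-10138 + 2*6*(53 + 23)) = sqrt(-10138 + 2*6*76) = sqrt(-10138 + 912) = sqrt(-9226) = I*sqrt(9226)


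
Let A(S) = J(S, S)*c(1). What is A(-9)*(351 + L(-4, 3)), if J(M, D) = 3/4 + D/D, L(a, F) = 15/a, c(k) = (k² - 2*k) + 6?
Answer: 48615/16 ≈ 3038.4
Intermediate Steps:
c(k) = 6 + k² - 2*k
J(M, D) = 7/4 (J(M, D) = 3*(¼) + 1 = ¾ + 1 = 7/4)
A(S) = 35/4 (A(S) = 7*(6 + 1² - 2*1)/4 = 7*(6 + 1 - 2)/4 = (7/4)*5 = 35/4)
A(-9)*(351 + L(-4, 3)) = 35*(351 + 15/(-4))/4 = 35*(351 + 15*(-¼))/4 = 35*(351 - 15/4)/4 = (35/4)*(1389/4) = 48615/16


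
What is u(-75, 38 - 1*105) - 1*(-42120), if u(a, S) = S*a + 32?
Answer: 47177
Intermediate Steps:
u(a, S) = 32 + S*a
u(-75, 38 - 1*105) - 1*(-42120) = (32 + (38 - 1*105)*(-75)) - 1*(-42120) = (32 + (38 - 105)*(-75)) + 42120 = (32 - 67*(-75)) + 42120 = (32 + 5025) + 42120 = 5057 + 42120 = 47177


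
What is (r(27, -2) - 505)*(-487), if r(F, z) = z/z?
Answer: 245448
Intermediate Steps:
r(F, z) = 1
(r(27, -2) - 505)*(-487) = (1 - 505)*(-487) = -504*(-487) = 245448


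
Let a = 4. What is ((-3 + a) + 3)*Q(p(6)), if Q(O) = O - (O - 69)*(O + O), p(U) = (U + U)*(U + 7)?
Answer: -107952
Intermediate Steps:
p(U) = 2*U*(7 + U) (p(U) = (2*U)*(7 + U) = 2*U*(7 + U))
Q(O) = O - 2*O*(-69 + O) (Q(O) = O - (-69 + O)*2*O = O - 2*O*(-69 + O))
((-3 + a) + 3)*Q(p(6)) = ((-3 + 4) + 3)*((2*6*(7 + 6))*(139 - 4*6*(7 + 6))) = (1 + 3)*((2*6*13)*(139 - 4*6*13)) = 4*(156*(139 - 2*156)) = 4*(156*(139 - 312)) = 4*(156*(-173)) = 4*(-26988) = -107952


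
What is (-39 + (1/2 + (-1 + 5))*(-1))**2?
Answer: 7569/4 ≈ 1892.3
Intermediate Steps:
(-39 + (1/2 + (-1 + 5))*(-1))**2 = (-39 + (1/2 + 4)*(-1))**2 = (-39 + (9/2)*(-1))**2 = (-39 - 9/2)**2 = (-87/2)**2 = 7569/4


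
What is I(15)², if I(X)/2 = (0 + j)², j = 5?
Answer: 2500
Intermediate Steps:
I(X) = 50 (I(X) = 2*(0 + 5)² = 2*5² = 2*25 = 50)
I(15)² = 50² = 2500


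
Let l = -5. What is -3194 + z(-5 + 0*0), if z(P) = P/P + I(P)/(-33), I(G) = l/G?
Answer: -105370/33 ≈ -3193.0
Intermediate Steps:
I(G) = -5/G
z(P) = 1 + 5/(33*P) (z(P) = P/P - 5/P/(-33) = 1 - 5/P*(-1/33) = 1 + 5/(33*P))
-3194 + z(-5 + 0*0) = -3194 + (5/33 + (-5 + 0*0))/(-5 + 0*0) = -3194 + (5/33 + (-5 + 0))/(-5 + 0) = -3194 + (5/33 - 5)/(-5) = -3194 - ⅕*(-160/33) = -3194 + 32/33 = -105370/33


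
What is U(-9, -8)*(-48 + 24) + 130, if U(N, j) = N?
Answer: 346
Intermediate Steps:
U(-9, -8)*(-48 + 24) + 130 = -9*(-48 + 24) + 130 = -9*(-24) + 130 = 216 + 130 = 346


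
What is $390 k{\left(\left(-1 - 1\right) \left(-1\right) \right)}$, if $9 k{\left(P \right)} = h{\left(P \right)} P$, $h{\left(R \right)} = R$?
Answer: $\frac{520}{3} \approx 173.33$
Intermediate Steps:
$k{\left(P \right)} = \frac{P^{2}}{9}$ ($k{\left(P \right)} = \frac{P P}{9} = \frac{P^{2}}{9}$)
$390 k{\left(\left(-1 - 1\right) \left(-1\right) \right)} = 390 \frac{\left(\left(-1 - 1\right) \left(-1\right)\right)^{2}}{9} = 390 \frac{\left(\left(-2\right) \left(-1\right)\right)^{2}}{9} = 390 \frac{2^{2}}{9} = 390 \cdot \frac{1}{9} \cdot 4 = 390 \cdot \frac{4}{9} = \frac{520}{3}$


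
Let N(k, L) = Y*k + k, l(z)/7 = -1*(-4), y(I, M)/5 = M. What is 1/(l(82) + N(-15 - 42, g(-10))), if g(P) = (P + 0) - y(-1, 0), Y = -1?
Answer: 1/28 ≈ 0.035714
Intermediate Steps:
y(I, M) = 5*M
l(z) = 28 (l(z) = 7*(-1*(-4)) = 7*4 = 28)
g(P) = P (g(P) = (P + 0) - 5*0 = P - 1*0 = P + 0 = P)
N(k, L) = 0 (N(k, L) = -k + k = 0)
1/(l(82) + N(-15 - 42, g(-10))) = 1/(28 + 0) = 1/28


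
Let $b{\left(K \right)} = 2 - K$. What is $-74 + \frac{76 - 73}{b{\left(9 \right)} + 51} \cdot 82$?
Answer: $- \frac{1505}{22} \approx -68.409$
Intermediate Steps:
$-74 + \frac{76 - 73}{b{\left(9 \right)} + 51} \cdot 82 = -74 + \frac{76 - 73}{\left(2 - 9\right) + 51} \cdot 82 = -74 + \frac{3}{\left(2 - 9\right) + 51} \cdot 82 = -74 + \frac{3}{-7 + 51} \cdot 82 = -74 + \frac{3}{44} \cdot 82 = -74 + \frac{123}{22} = - \frac{1505}{22}$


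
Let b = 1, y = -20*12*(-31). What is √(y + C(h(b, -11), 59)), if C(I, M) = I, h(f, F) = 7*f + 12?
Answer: √7459 ≈ 86.365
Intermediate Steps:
y = 7440 (y = -240*(-31) = 7440)
h(f, F) = 12 + 7*f
√(y + C(h(b, -11), 59)) = √(7440 + (12 + 7*1)) = √(7440 + (12 + 7)) = √(7440 + 19) = √7459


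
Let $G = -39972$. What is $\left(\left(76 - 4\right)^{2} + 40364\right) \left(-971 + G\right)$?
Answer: $-1864871764$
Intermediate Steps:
$\left(\left(76 - 4\right)^{2} + 40364\right) \left(-971 + G\right) = \left(\left(76 - 4\right)^{2} + 40364\right) \left(-971 - 39972\right) = \left(72^{2} + 40364\right) \left(-40943\right) = \left(5184 + 40364\right) \left(-40943\right) = 45548 \left(-40943\right) = -1864871764$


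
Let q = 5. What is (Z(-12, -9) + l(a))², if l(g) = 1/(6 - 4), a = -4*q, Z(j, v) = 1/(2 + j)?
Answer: 4/25 ≈ 0.16000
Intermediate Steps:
a = -20 (a = -4*5 = -20)
l(g) = ½ (l(g) = 1/2 = ½)
(Z(-12, -9) + l(a))² = (1/(2 - 12) + ½)² = (1/(-10) + ½)² = (-⅒ + ½)² = (⅖)² = 4/25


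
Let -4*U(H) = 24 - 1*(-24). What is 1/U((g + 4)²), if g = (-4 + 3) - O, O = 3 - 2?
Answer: -1/12 ≈ -0.083333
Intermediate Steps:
O = 1
g = -2 (g = (-4 + 3) - 1*1 = -1 - 1 = -2)
U(H) = -12 (U(H) = -(24 - 1*(-24))/4 = -(24 + 24)/4 = -¼*48 = -12)
1/U((g + 4)²) = 1/(-12) = -1/12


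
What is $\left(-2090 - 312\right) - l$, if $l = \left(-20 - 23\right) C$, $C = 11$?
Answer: $-1929$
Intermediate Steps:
$l = -473$ ($l = \left(-20 - 23\right) 11 = \left(-43\right) 11 = -473$)
$\left(-2090 - 312\right) - l = \left(-2090 - 312\right) - -473 = -2402 + 473 = -1929$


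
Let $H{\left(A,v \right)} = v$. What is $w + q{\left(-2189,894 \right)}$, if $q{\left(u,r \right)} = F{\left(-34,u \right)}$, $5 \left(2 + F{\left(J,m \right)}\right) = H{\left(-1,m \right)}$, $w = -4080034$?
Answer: $- \frac{20402369}{5} \approx -4.0805 \cdot 10^{6}$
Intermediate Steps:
$F{\left(J,m \right)} = -2 + \frac{m}{5}$
$q{\left(u,r \right)} = -2 + \frac{u}{5}$
$w + q{\left(-2189,894 \right)} = -4080034 + \left(-2 + \frac{1}{5} \left(-2189\right)\right) = -4080034 - \frac{2199}{5} = - \frac{20402369}{5}$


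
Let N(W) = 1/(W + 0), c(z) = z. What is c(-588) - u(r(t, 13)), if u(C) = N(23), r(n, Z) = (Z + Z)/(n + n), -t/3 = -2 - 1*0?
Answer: -13525/23 ≈ -588.04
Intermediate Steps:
t = 6 (t = -3*(-2 - 1*0) = -3*(-2 + 0) = -3*(-2) = 6)
N(W) = 1/W
r(n, Z) = Z/n (r(n, Z) = (2*Z)/((2*n)) = (2*Z)*(1/(2*n)) = Z/n)
u(C) = 1/23
c(-588) - u(r(t, 13)) = -588 - 1*1/23 = -588 - 1/23 = -13525/23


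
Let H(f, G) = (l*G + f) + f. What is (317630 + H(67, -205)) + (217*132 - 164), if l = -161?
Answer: 379249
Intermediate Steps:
H(f, G) = -161*G + 2*f (H(f, G) = (-161*G + f) + f = (f - 161*G) + f = -161*G + 2*f)
(317630 + H(67, -205)) + (217*132 - 164) = (317630 + (-161*(-205) + 2*67)) + (217*132 - 164) = (317630 + (33005 + 134)) + (28644 - 164) = (317630 + 33139) + 28480 = 350769 + 28480 = 379249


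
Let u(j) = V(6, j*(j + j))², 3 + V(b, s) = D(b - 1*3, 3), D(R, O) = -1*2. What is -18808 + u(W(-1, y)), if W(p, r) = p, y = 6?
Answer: -18783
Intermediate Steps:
D(R, O) = -2
V(b, s) = -5 (V(b, s) = -3 - 2 = -5)
u(j) = 25 (u(j) = (-5)² = 25)
-18808 + u(W(-1, y)) = -18808 + 25 = -18783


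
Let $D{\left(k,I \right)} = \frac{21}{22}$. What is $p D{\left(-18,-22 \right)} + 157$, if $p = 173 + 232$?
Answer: $\frac{11959}{22} \approx 543.59$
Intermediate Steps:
$p = 405$
$D{\left(k,I \right)} = \frac{21}{22}$ ($D{\left(k,I \right)} = 21 \cdot \frac{1}{22} = \frac{21}{22}$)
$p D{\left(-18,-22 \right)} + 157 = 405 \cdot \frac{21}{22} + 157 = \frac{8505}{22} + 157 = \frac{11959}{22}$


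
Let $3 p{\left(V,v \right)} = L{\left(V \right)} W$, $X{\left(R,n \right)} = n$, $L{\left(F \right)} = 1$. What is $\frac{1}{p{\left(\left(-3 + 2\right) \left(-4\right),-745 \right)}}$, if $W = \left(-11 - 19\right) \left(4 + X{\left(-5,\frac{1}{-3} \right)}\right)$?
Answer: $- \frac{3}{110} \approx -0.027273$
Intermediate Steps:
$W = -110$ ($W = \left(-11 - 19\right) \left(4 + \frac{1}{-3}\right) = - 30 \left(4 - \frac{1}{3}\right) = \left(-30\right) \frac{11}{3} = -110$)
$p{\left(V,v \right)} = - \frac{110}{3}$ ($p{\left(V,v \right)} = \frac{1 \left(-110\right)}{3} = \frac{1}{3} \left(-110\right) = - \frac{110}{3}$)
$\frac{1}{p{\left(\left(-3 + 2\right) \left(-4\right),-745 \right)}} = \frac{1}{- \frac{110}{3}} = - \frac{3}{110}$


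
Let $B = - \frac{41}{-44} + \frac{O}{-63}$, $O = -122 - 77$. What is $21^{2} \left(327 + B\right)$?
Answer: $\frac{6424481}{44} \approx 1.4601 \cdot 10^{5}$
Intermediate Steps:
$O = -199$
$B = \frac{11339}{2772}$ ($B = - \frac{41}{-44} - \frac{199}{-63} = \left(-41\right) \left(- \frac{1}{44}\right) - - \frac{199}{63} = \frac{41}{44} + \frac{199}{63} = \frac{11339}{2772} \approx 4.0905$)
$21^{2} \left(327 + B\right) = 21^{2} \left(327 + \frac{11339}{2772}\right) = 441 \cdot \frac{917783}{2772} = \frac{6424481}{44}$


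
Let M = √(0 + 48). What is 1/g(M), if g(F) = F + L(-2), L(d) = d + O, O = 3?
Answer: -1/47 + 4*√3/47 ≈ 0.12613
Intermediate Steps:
M = 4*√3 (M = √48 = 4*√3 ≈ 6.9282)
L(d) = 3 + d (L(d) = d + 3 = 3 + d)
g(F) = 1 + F (g(F) = F + (3 - 2) = F + 1 = 1 + F)
1/g(M) = 1/(1 + 4*√3)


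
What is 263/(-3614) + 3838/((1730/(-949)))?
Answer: -6581794929/3126110 ≈ -2105.4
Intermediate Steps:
263/(-3614) + 3838/((1730/(-949))) = 263*(-1/3614) + 3838/((1730*(-1/949))) = -263/3614 + 3838/(-1730/949) = -263/3614 + 3838*(-949/1730) = -263/3614 - 1821131/865 = -6581794929/3126110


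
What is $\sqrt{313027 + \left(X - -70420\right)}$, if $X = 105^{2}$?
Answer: $2 \sqrt{98618} \approx 628.07$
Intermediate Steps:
$X = 11025$
$\sqrt{313027 + \left(X - -70420\right)} = \sqrt{313027 + \left(11025 - -70420\right)} = \sqrt{313027 + \left(11025 + 70420\right)} = \sqrt{313027 + 81445} = \sqrt{394472} = 2 \sqrt{98618}$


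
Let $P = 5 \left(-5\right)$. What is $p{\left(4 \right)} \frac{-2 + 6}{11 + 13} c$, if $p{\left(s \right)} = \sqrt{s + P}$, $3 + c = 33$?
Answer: $5 i \sqrt{21} \approx 22.913 i$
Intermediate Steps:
$P = -25$
$c = 30$ ($c = -3 + 33 = 30$)
$p{\left(s \right)} = \sqrt{-25 + s}$ ($p{\left(s \right)} = \sqrt{s - 25} = \sqrt{-25 + s}$)
$p{\left(4 \right)} \frac{-2 + 6}{11 + 13} c = \sqrt{-25 + 4} \frac{-2 + 6}{11 + 13} \cdot 30 = \sqrt{-21} \cdot \frac{4}{24} \cdot 30 = i \sqrt{21} \cdot 4 \cdot \frac{1}{24} \cdot 30 = i \sqrt{21} \cdot \frac{1}{6} \cdot 30 = \frac{i \sqrt{21}}{6} \cdot 30 = 5 i \sqrt{21}$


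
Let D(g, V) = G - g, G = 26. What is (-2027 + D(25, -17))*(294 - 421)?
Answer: 257302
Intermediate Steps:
D(g, V) = 26 - g
(-2027 + D(25, -17))*(294 - 421) = (-2027 + (26 - 1*25))*(294 - 421) = (-2027 + (26 - 25))*(-127) = (-2027 + 1)*(-127) = -2026*(-127) = 257302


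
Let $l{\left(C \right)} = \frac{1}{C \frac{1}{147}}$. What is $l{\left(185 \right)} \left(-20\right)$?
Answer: $- \frac{588}{37} \approx -15.892$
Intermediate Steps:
$l{\left(C \right)} = \frac{147}{C}$ ($l{\left(C \right)} = \frac{1}{C \frac{1}{147}} = \frac{1}{\frac{1}{147} C} = \frac{147}{C}$)
$l{\left(185 \right)} \left(-20\right) = \frac{147}{185} \left(-20\right) = - \frac{588}{37}$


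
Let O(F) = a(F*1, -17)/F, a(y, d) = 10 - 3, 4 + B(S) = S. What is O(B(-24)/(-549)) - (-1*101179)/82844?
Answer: 5735759/41422 ≈ 138.47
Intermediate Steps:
B(S) = -4 + S
a(y, d) = 7
O(F) = 7/F
O(B(-24)/(-549)) - (-1*101179)/82844 = 7/(((-4 - 24)/(-549))) - (-1*101179)/82844 = 7/((-28*(-1/549))) - (-101179)/82844 = 7/(28/549) - 1*(-101179/82844) = 7*(549/28) + 101179/82844 = 549/4 + 101179/82844 = 5735759/41422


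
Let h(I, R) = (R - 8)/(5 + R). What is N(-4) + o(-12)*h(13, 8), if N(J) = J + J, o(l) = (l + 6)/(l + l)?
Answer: -8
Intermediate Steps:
h(I, R) = (-8 + R)/(5 + R)
o(l) = (6 + l)/(2*l) (o(l) = (6 + l)/((2*l)) = (6 + l)*(1/(2*l)) = (6 + l)/(2*l))
N(J) = 2*J
N(-4) + o(-12)*h(13, 8) = 2*(-4) + ((1/2)*(6 - 12)/(-12))*((-8 + 8)/(5 + 8)) = -8 + ((1/2)*(-1/12)*(-6))*(0/13) = -8 + ((1/13)*0)/4 = -8 + (1/4)*0 = -8 + 0 = -8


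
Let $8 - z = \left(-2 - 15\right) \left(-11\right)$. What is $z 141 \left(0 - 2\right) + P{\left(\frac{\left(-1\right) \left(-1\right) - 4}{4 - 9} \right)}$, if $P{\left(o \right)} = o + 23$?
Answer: $\frac{252508}{5} \approx 50502.0$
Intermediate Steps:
$P{\left(o \right)} = 23 + o$
$z = -179$ ($z = 8 - \left(-2 - 15\right) \left(-11\right) = 8 - \left(-17\right) \left(-11\right) = 8 - 187 = -179$)
$z 141 \left(0 - 2\right) + P{\left(\frac{\left(-1\right) \left(-1\right) - 4}{4 - 9} \right)} = - 179 \cdot 141 \left(0 - 2\right) + \left(23 + \frac{\left(-1\right) \left(-1\right) - 4}{4 - 9}\right) = - 179 \cdot 141 \left(0 - 2\right) + \left(23 + \frac{1 - 4}{-5}\right) = - 179 \cdot 141 \left(-2\right) + \left(23 - - \frac{3}{5}\right) = \left(-179\right) \left(-282\right) + \left(23 + \frac{3}{5}\right) = 50478 + \frac{118}{5} = \frac{252508}{5}$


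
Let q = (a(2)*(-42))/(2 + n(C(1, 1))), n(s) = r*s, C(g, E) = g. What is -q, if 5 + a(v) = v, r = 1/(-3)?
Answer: -378/5 ≈ -75.600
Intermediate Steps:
r = -⅓ ≈ -0.33333
a(v) = -5 + v
n(s) = -s/3
q = 378/5 (q = ((-5 + 2)*(-42))/(2 - ⅓*1) = (-3*(-42))/(2 - ⅓) = 126/(5/3) = 126*(⅗) = 378/5 ≈ 75.600)
-q = -1*378/5 = -378/5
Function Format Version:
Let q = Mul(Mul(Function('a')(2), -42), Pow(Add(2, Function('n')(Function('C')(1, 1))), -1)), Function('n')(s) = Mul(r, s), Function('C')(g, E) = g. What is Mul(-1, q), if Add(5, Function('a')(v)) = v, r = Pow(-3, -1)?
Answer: Rational(-378, 5) ≈ -75.600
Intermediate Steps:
r = Rational(-1, 3) ≈ -0.33333
Function('a')(v) = Add(-5, v)
Function('n')(s) = Mul(Rational(-1, 3), s)
q = Rational(378, 5) (q = Mul(Mul(Add(-5, 2), -42), Pow(Add(2, Mul(Rational(-1, 3), 1)), -1)) = Mul(Mul(-3, -42), Pow(Add(2, Rational(-1, 3)), -1)) = Mul(126, Pow(Rational(5, 3), -1)) = Mul(126, Rational(3, 5)) = Rational(378, 5) ≈ 75.600)
Mul(-1, q) = Mul(-1, Rational(378, 5)) = Rational(-378, 5)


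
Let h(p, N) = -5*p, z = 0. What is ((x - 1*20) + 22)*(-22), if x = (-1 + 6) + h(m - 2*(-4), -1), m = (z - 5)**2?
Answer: 3476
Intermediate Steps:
m = 25 (m = (0 - 5)**2 = (-5)**2 = 25)
x = -160 (x = (-1 + 6) - 5*(25 - 2*(-4)) = 5 - 5*(25 + 8) = 5 - 5*33 = 5 - 165 = -160)
((x - 1*20) + 22)*(-22) = ((-160 - 1*20) + 22)*(-22) = ((-160 - 20) + 22)*(-22) = (-180 + 22)*(-22) = -158*(-22) = 3476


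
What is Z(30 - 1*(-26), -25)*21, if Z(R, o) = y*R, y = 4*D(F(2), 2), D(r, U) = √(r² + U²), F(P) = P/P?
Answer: 4704*√5 ≈ 10518.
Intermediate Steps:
F(P) = 1
D(r, U) = √(U² + r²)
y = 4*√5 (y = 4*√(2² + 1²) = 4*√(4 + 1) = 4*√5 ≈ 8.9443)
Z(R, o) = 4*R*√5 (Z(R, o) = (4*√5)*R = 4*R*√5)
Z(30 - 1*(-26), -25)*21 = (4*(30 - 1*(-26))*√5)*21 = (4*(30 + 26)*√5)*21 = (4*56*√5)*21 = (224*√5)*21 = 4704*√5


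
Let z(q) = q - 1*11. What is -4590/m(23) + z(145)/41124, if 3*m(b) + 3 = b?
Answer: -7078435/10281 ≈ -688.50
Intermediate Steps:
z(q) = -11 + q (z(q) = q - 11 = -11 + q)
m(b) = -1 + b/3
-4590/m(23) + z(145)/41124 = -4590/(-1 + (⅓)*23) + (-11 + 145)/41124 = -4590/(-1 + 23/3) + 134*(1/41124) = -4590/20/3 + 67/20562 = -4590*3/20 + 67/20562 = -1377/2 + 67/20562 = -7078435/10281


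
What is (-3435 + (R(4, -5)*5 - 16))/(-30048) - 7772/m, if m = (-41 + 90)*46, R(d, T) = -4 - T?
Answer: -56441443/16932048 ≈ -3.3334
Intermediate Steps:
m = 2254 (m = 49*46 = 2254)
(-3435 + (R(4, -5)*5 - 16))/(-30048) - 7772/m = (-3435 + ((-4 - 1*(-5))*5 - 16))/(-30048) - 7772/2254 = (-3435 + ((-4 + 5)*5 - 16))*(-1/30048) - 7772*1/2254 = (-3435 + (1*5 - 16))*(-1/30048) - 3886/1127 = (-3435 + (5 - 16))*(-1/30048) - 3886/1127 = (-3435 - 11)*(-1/30048) - 3886/1127 = -3446*(-1/30048) - 3886/1127 = 1723/15024 - 3886/1127 = -56441443/16932048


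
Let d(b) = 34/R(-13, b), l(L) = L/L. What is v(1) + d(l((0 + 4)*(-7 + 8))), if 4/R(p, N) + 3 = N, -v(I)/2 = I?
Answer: -19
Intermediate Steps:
v(I) = -2*I
R(p, N) = 4/(-3 + N)
l(L) = 1
d(b) = -51/2 + 17*b/2 (d(b) = 34/((4/(-3 + b))) = 34*(-¾ + b/4) = -51/2 + 17*b/2)
v(1) + d(l((0 + 4)*(-7 + 8))) = -2*1 + (-51/2 + (17/2)*1) = -2 + (-51/2 + 17/2) = -2 - 17 = -19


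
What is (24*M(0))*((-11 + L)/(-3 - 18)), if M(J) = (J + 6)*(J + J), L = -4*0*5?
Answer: 0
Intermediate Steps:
L = 0 (L = 0*5 = 0)
M(J) = 2*J*(6 + J) (M(J) = (6 + J)*(2*J) = 2*J*(6 + J))
(24*M(0))*((-11 + L)/(-3 - 18)) = (24*(2*0*(6 + 0)))*((-11 + 0)/(-3 - 18)) = (24*(2*0*6))*(-11/(-21)) = (24*0)*(-11*(-1/21)) = 0*(11/21) = 0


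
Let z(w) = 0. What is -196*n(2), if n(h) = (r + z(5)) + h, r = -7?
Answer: 980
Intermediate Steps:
n(h) = -7 + h (n(h) = (-7 + 0) + h = -7 + h)
-196*n(2) = -196*(-7 + 2) = -196*(-5) = 980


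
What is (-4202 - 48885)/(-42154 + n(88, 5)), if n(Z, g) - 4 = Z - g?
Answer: 53087/42067 ≈ 1.2620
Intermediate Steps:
n(Z, g) = 4 + Z - g (n(Z, g) = 4 + (Z - g) = 4 + Z - g)
(-4202 - 48885)/(-42154 + n(88, 5)) = (-4202 - 48885)/(-42154 + (4 + 88 - 1*5)) = -53087/(-42154 + (4 + 88 - 5)) = -53087/(-42154 + 87) = -53087/(-42067) = -53087*(-1/42067) = 53087/42067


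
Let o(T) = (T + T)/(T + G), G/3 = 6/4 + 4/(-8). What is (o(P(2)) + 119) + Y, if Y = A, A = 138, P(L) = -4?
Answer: 265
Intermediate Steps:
G = 3 (G = 3*(6/4 + 4/(-8)) = 3*(6*(¼) + 4*(-⅛)) = 3*(3/2 - ½) = 3*1 = 3)
o(T) = 2*T/(3 + T) (o(T) = (T + T)/(T + 3) = (2*T)/(3 + T) = 2*T/(3 + T))
Y = 138
(o(P(2)) + 119) + Y = (2*(-4)/(3 - 4) + 119) + 138 = (2*(-4)/(-1) + 119) + 138 = (2*(-4)*(-1) + 119) + 138 = (8 + 119) + 138 = 127 + 138 = 265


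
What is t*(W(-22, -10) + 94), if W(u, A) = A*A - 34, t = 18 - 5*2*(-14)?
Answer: 25280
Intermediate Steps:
t = 158 (t = 18 - 10*(-14) = 18 + 140 = 158)
W(u, A) = -34 + A² (W(u, A) = A² - 34 = -34 + A²)
t*(W(-22, -10) + 94) = 158*((-34 + (-10)²) + 94) = 158*((-34 + 100) + 94) = 158*(66 + 94) = 158*160 = 25280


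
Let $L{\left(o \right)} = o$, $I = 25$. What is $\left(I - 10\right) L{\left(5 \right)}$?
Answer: $75$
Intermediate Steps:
$\left(I - 10\right) L{\left(5 \right)} = \left(25 - 10\right) 5 = 15 \cdot 5 = 75$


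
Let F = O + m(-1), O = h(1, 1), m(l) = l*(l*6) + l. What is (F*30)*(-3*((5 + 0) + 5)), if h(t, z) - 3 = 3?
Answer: -9900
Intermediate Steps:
m(l) = l + 6*l² (m(l) = l*(6*l) + l = 6*l² + l = l + 6*l²)
h(t, z) = 6 (h(t, z) = 3 + 3 = 6)
O = 6
F = 11 (F = 6 - (1 + 6*(-1)) = 6 - (1 - 6) = 6 - 1*(-5) = 6 + 5 = 11)
(F*30)*(-3*((5 + 0) + 5)) = (11*30)*(-3*((5 + 0) + 5)) = 330*(-3*(5 + 5)) = 330*(-3*10) = 330*(-30) = -9900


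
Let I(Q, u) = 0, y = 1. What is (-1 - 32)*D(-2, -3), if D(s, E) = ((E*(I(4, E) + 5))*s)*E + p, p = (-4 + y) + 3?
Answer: 2970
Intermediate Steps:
p = 0 (p = (-4 + 1) + 3 = -3 + 3 = 0)
D(s, E) = 5*s*E² (D(s, E) = ((E*(0 + 5))*s)*E + 0 = ((E*5)*s)*E + 0 = ((5*E)*s)*E + 0 = (5*E*s)*E + 0 = 5*s*E² + 0 = 5*s*E²)
(-1 - 32)*D(-2, -3) = (-1 - 32)*(5*(-2)*(-3)²) = -165*(-2)*9 = -33*(-90) = 2970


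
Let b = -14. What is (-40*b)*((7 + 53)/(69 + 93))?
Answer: 5600/27 ≈ 207.41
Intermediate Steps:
(-40*b)*((7 + 53)/(69 + 93)) = (-40*(-14))*((7 + 53)/(69 + 93)) = 560*(60/162) = 560*(60*(1/162)) = 560*(10/27) = 5600/27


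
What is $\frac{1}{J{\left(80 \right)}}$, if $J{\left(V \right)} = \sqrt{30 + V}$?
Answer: $\frac{\sqrt{110}}{110} \approx 0.095346$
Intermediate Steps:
$\frac{1}{J{\left(80 \right)}} = \frac{1}{\sqrt{30 + 80}} = \frac{1}{\sqrt{110}} = \frac{\sqrt{110}}{110}$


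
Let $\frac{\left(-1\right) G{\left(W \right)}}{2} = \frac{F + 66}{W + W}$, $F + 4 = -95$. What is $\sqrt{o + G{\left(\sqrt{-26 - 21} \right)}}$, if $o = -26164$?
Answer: $\frac{\sqrt{-57796276 - 1551 i \sqrt{47}}}{47} \approx 0.014879 - 161.75 i$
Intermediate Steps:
$F = -99$ ($F = -4 - 95 = -99$)
$G{\left(W \right)} = \frac{33}{W}$ ($G{\left(W \right)} = - 2 \frac{-99 + 66}{W + W} = - 2 \left(- \frac{33}{2 W}\right) = \frac{33}{W}$)
$\sqrt{o + G{\left(\sqrt{-26 - 21} \right)}} = \sqrt{-26164 + \frac{33}{\sqrt{-26 - 21}}} = \sqrt{-26164 + \frac{33}{\sqrt{-47}}} = \sqrt{-26164 + \frac{33}{i \sqrt{47}}} = \sqrt{-26164 + 33 \left(- \frac{i \sqrt{47}}{47}\right)} = \sqrt{-26164 - \frac{33 i \sqrt{47}}{47}}$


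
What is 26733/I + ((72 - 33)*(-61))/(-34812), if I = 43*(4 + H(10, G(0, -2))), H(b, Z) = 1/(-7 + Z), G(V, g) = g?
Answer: 399011579/2494860 ≈ 159.93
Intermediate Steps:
I = 1505/9 (I = 43*(4 + 1/(-7 - 2)) = 43*(4 + 1/(-9)) = 43*(4 - ⅑) = 43*(35/9) = 1505/9 ≈ 167.22)
26733/I + ((72 - 33)*(-61))/(-34812) = 26733/(1505/9) + ((72 - 33)*(-61))/(-34812) = 26733*(9/1505) + (39*(-61))*(-1/34812) = 34371/215 - 2379*(-1/34812) = 34371/215 + 793/11604 = 399011579/2494860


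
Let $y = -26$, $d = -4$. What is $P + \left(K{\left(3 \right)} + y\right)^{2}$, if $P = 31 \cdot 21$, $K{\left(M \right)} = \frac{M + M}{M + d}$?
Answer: $1675$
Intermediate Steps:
$K{\left(M \right)} = \frac{2 M}{-4 + M}$ ($K{\left(M \right)} = \frac{M + M}{M - 4} = \frac{2 M}{-4 + M}$)
$P = 651$
$P + \left(K{\left(3 \right)} + y\right)^{2} = 651 + \left(2 \cdot 3 \frac{1}{-4 + 3} - 26\right)^{2} = 651 + \left(2 \cdot 3 \frac{1}{-1} - 26\right)^{2} = 651 + \left(2 \cdot 3 \left(-1\right) - 26\right)^{2} = 651 + \left(-6 - 26\right)^{2} = 651 + \left(-32\right)^{2} = 651 + 1024 = 1675$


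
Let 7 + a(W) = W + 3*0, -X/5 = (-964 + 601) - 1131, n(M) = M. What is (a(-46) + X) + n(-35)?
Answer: 7382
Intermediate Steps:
X = 7470 (X = -5*((-964 + 601) - 1131) = -5*(-363 - 1131) = -5*(-1494) = 7470)
a(W) = -7 + W (a(W) = -7 + (W + 3*0) = -7 + (W + 0) = -7 + W)
(a(-46) + X) + n(-35) = ((-7 - 46) + 7470) - 35 = (-53 + 7470) - 35 = 7417 - 35 = 7382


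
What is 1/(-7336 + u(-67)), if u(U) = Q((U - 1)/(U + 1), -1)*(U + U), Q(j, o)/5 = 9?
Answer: -1/13366 ≈ -7.4817e-5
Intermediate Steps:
Q(j, o) = 45 (Q(j, o) = 5*9 = 45)
u(U) = 90*U (u(U) = 45*(U + U) = 45*(2*U) = 90*U)
1/(-7336 + u(-67)) = 1/(-7336 + 90*(-67)) = 1/(-7336 - 6030) = 1/(-13366) = -1/13366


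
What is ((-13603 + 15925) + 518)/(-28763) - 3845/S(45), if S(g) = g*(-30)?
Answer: 21351947/7766010 ≈ 2.7494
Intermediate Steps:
S(g) = -30*g
((-13603 + 15925) + 518)/(-28763) - 3845/S(45) = ((-13603 + 15925) + 518)/(-28763) - 3845/((-30*45)) = (2322 + 518)*(-1/28763) - 3845/(-1350) = 2840*(-1/28763) - 3845*(-1/1350) = -2840/28763 + 769/270 = 21351947/7766010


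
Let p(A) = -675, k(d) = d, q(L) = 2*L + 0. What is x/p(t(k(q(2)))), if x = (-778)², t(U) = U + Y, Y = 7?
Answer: -605284/675 ≈ -896.72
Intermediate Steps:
q(L) = 2*L
t(U) = 7 + U (t(U) = U + 7 = 7 + U)
x = 605284
x/p(t(k(q(2)))) = 605284/(-675) = 605284*(-1/675) = -605284/675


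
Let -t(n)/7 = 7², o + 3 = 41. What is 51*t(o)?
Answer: -17493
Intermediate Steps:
o = 38 (o = -3 + 41 = 38)
t(n) = -343 (t(n) = -7*7² = -7*49 = -343)
51*t(o) = 51*(-343) = -17493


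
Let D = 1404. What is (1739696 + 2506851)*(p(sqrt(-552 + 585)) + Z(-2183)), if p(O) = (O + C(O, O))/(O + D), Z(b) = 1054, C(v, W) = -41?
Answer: 2940831871502965/657061 + 6136260415*sqrt(33)/1971183 ≈ 4.4758e+9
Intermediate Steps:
p(O) = (-41 + O)/(1404 + O) (p(O) = (O - 41)/(O + 1404) = (-41 + O)/(1404 + O))
(1739696 + 2506851)*(p(sqrt(-552 + 585)) + Z(-2183)) = (1739696 + 2506851)*((-41 + sqrt(-552 + 585))/(1404 + sqrt(-552 + 585)) + 1054) = 4246547*((-41 + sqrt(33))/(1404 + sqrt(33)) + 1054) = 4246547*(1054 + (-41 + sqrt(33))/(1404 + sqrt(33))) = 4475860538 + 4246547*(-41 + sqrt(33))/(1404 + sqrt(33))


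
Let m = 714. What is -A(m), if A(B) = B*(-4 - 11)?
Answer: 10710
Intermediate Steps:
A(B) = -15*B (A(B) = B*(-15) = -15*B)
-A(m) = -(-15)*714 = -1*(-10710) = 10710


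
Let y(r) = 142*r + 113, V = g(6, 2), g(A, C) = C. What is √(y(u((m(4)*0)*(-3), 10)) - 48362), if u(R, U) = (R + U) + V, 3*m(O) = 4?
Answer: I*√46545 ≈ 215.74*I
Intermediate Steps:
m(O) = 4/3 (m(O) = (⅓)*4 = 4/3)
V = 2
u(R, U) = 2 + R + U (u(R, U) = (R + U) + 2 = 2 + R + U)
y(r) = 113 + 142*r
√(y(u((m(4)*0)*(-3), 10)) - 48362) = √((113 + 142*(2 + ((4/3)*0)*(-3) + 10)) - 48362) = √((113 + 142*(2 + 0*(-3) + 10)) - 48362) = √((113 + 142*(2 + 0 + 10)) - 48362) = √((113 + 142*12) - 48362) = √((113 + 1704) - 48362) = √(1817 - 48362) = √(-46545) = I*√46545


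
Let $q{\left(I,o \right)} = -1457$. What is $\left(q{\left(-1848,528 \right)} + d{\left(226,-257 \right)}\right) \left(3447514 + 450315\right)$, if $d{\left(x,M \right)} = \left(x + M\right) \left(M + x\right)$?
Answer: $-1933323184$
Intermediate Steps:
$d{\left(x,M \right)} = \left(M + x\right)^{2}$ ($d{\left(x,M \right)} = \left(M + x\right) \left(M + x\right) = \left(M + x\right)^{2}$)
$\left(q{\left(-1848,528 \right)} + d{\left(226,-257 \right)}\right) \left(3447514 + 450315\right) = \left(-1457 + \left(-257 + 226\right)^{2}\right) \left(3447514 + 450315\right) = \left(-1457 + \left(-31\right)^{2}\right) 3897829 = \left(-1457 + 961\right) 3897829 = \left(-496\right) 3897829 = -1933323184$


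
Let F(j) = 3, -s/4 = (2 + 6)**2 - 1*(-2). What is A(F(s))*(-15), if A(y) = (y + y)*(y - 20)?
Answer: 1530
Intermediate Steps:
s = -264 (s = -4*((2 + 6)**2 - 1*(-2)) = -4*(8**2 + 2) = -4*(64 + 2) = -4*66 = -264)
A(y) = 2*y*(-20 + y) (A(y) = (2*y)*(-20 + y) = 2*y*(-20 + y))
A(F(s))*(-15) = (2*3*(-20 + 3))*(-15) = (2*3*(-17))*(-15) = -102*(-15) = 1530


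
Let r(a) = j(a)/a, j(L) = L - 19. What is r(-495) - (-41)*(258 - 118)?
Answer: 2841814/495 ≈ 5741.0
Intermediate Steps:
j(L) = -19 + L
r(a) = (-19 + a)/a
r(-495) - (-41)*(258 - 118) = (-19 - 495)/(-495) - (-41)*(258 - 118) = -1/495*(-514) - (-41)*140 = 514/495 - 1*(-5740) = 514/495 + 5740 = 2841814/495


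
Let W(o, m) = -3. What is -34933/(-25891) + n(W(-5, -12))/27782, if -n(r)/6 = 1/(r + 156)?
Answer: 1455761386/1078955643 ≈ 1.3492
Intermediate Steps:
n(r) = -6/(156 + r) (n(r) = -6/(r + 156) = -6/(156 + r))
-34933/(-25891) + n(W(-5, -12))/27782 = -34933/(-25891) - 6/(156 - 3)/27782 = -34933*(-1/25891) - 6/153*(1/27782) = 34933/25891 - 6*1/153*(1/27782) = 34933/25891 - 2/51*1/27782 = 34933/25891 - 1/708441 = 1455761386/1078955643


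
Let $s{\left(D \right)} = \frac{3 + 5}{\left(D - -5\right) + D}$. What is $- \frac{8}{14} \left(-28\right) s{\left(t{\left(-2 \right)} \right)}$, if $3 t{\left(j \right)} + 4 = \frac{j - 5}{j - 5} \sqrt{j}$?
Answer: $\frac{896}{19} - \frac{256 i \sqrt{2}}{19} \approx 47.158 - 19.055 i$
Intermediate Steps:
$t{\left(j \right)} = - \frac{4}{3} + \frac{\sqrt{j}}{3}$ ($t{\left(j \right)} = - \frac{4}{3} + \frac{\frac{j - 5}{j - 5} \sqrt{j}}{3} = - \frac{4}{3} + \frac{\frac{-5 + j}{-5 + j} \sqrt{j}}{3} = - \frac{4}{3} + \frac{1 \sqrt{j}}{3} = - \frac{4}{3} + \frac{\sqrt{j}}{3}$)
$s{\left(D \right)} = \frac{8}{5 + 2 D}$ ($s{\left(D \right)} = \frac{8}{\left(D + 5\right) + D} = \frac{8}{\left(5 + D\right) + D} = \frac{8}{5 + 2 D}$)
$- \frac{8}{14} \left(-28\right) s{\left(t{\left(-2 \right)} \right)} = - \frac{8}{14} \left(-28\right) \frac{8}{5 + 2 \frac{20 + \left(-2\right)^{\frac{3}{2}} - 5 \sqrt{-2} - -8}{3 \left(-5 - 2\right)}} = \left(-8\right) \frac{1}{14} \left(-28\right) \frac{8}{5 + 2 \frac{20 - 2 i \sqrt{2} - 5 i \sqrt{2} + 8}{3 \left(-7\right)}} = \left(- \frac{4}{7}\right) \left(-28\right) \frac{8}{5 + 2 \cdot \frac{1}{3} \left(- \frac{1}{7}\right) \left(20 - 2 i \sqrt{2} - 5 i \sqrt{2} + 8\right)} = 16 \frac{8}{5 + 2 \cdot \frac{1}{3} \left(- \frac{1}{7}\right) \left(28 - 7 i \sqrt{2}\right)} = 16 \frac{8}{5 + 2 \left(- \frac{4}{3} + \frac{i \sqrt{2}}{3}\right)} = 16 \frac{8}{5 - \left(\frac{8}{3} - \frac{2 i \sqrt{2}}{3}\right)} = 16 \frac{8}{\frac{7}{3} + \frac{2 i \sqrt{2}}{3}} = \frac{128}{\frac{7}{3} + \frac{2 i \sqrt{2}}{3}}$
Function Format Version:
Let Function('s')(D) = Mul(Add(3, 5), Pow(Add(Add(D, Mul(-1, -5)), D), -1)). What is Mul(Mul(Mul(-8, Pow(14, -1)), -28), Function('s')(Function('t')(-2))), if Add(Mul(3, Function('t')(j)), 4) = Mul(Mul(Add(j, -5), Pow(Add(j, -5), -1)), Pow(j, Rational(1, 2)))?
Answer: Add(Rational(896, 19), Mul(Rational(-256, 19), I, Pow(2, Rational(1, 2)))) ≈ Add(47.158, Mul(-19.055, I))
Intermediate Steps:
Function('t')(j) = Add(Rational(-4, 3), Mul(Rational(1, 3), Pow(j, Rational(1, 2)))) (Function('t')(j) = Add(Rational(-4, 3), Mul(Rational(1, 3), Mul(Mul(Add(j, -5), Pow(Add(j, -5), -1)), Pow(j, Rational(1, 2))))) = Add(Rational(-4, 3), Mul(Rational(1, 3), Mul(Mul(Add(-5, j), Pow(Add(-5, j), -1)), Pow(j, Rational(1, 2))))) = Add(Rational(-4, 3), Mul(Rational(1, 3), Mul(1, Pow(j, Rational(1, 2))))) = Add(Rational(-4, 3), Mul(Rational(1, 3), Pow(j, Rational(1, 2)))))
Function('s')(D) = Mul(8, Pow(Add(5, Mul(2, D)), -1)) (Function('s')(D) = Mul(8, Pow(Add(Add(D, 5), D), -1)) = Mul(8, Pow(Add(Add(5, D), D), -1)) = Mul(8, Pow(Add(5, Mul(2, D)), -1)))
Mul(Mul(Mul(-8, Pow(14, -1)), -28), Function('s')(Function('t')(-2))) = Mul(Mul(Mul(-8, Pow(14, -1)), -28), Mul(8, Pow(Add(5, Mul(2, Mul(Rational(1, 3), Pow(Add(-5, -2), -1), Add(20, Pow(-2, Rational(3, 2)), Mul(-5, Pow(-2, Rational(1, 2))), Mul(-4, -2))))), -1))) = Mul(Mul(Mul(-8, Rational(1, 14)), -28), Mul(8, Pow(Add(5, Mul(2, Mul(Rational(1, 3), Pow(-7, -1), Add(20, Mul(-2, I, Pow(2, Rational(1, 2))), Mul(-5, Mul(I, Pow(2, Rational(1, 2)))), 8)))), -1))) = Mul(Mul(Rational(-4, 7), -28), Mul(8, Pow(Add(5, Mul(2, Mul(Rational(1, 3), Rational(-1, 7), Add(20, Mul(-2, I, Pow(2, Rational(1, 2))), Mul(-5, I, Pow(2, Rational(1, 2))), 8)))), -1))) = Mul(16, Mul(8, Pow(Add(5, Mul(2, Mul(Rational(1, 3), Rational(-1, 7), Add(28, Mul(-7, I, Pow(2, Rational(1, 2))))))), -1))) = Mul(16, Mul(8, Pow(Add(5, Mul(2, Add(Rational(-4, 3), Mul(Rational(1, 3), I, Pow(2, Rational(1, 2)))))), -1))) = Mul(16, Mul(8, Pow(Add(5, Add(Rational(-8, 3), Mul(Rational(2, 3), I, Pow(2, Rational(1, 2))))), -1))) = Mul(16, Mul(8, Pow(Add(Rational(7, 3), Mul(Rational(2, 3), I, Pow(2, Rational(1, 2)))), -1))) = Mul(128, Pow(Add(Rational(7, 3), Mul(Rational(2, 3), I, Pow(2, Rational(1, 2)))), -1))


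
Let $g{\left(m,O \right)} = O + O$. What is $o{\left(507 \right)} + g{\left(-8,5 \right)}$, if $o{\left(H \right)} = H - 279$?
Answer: $238$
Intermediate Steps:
$g{\left(m,O \right)} = 2 O$
$o{\left(H \right)} = -279 + H$ ($o{\left(H \right)} = H - 279 = -279 + H$)
$o{\left(507 \right)} + g{\left(-8,5 \right)} = \left(-279 + 507\right) + 2 \cdot 5 = 228 + 10 = 238$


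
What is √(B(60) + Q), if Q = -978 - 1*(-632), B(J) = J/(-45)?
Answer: I*√3126/3 ≈ 18.637*I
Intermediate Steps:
B(J) = -J/45 (B(J) = J*(-1/45) = -J/45)
Q = -346 (Q = -978 + 632 = -346)
√(B(60) + Q) = √(-1/45*60 - 346) = √(-4/3 - 346) = √(-1042/3) = I*√3126/3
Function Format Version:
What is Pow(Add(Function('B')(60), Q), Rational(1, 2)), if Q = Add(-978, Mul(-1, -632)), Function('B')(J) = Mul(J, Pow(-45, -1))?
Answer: Mul(Rational(1, 3), I, Pow(3126, Rational(1, 2))) ≈ Mul(18.637, I)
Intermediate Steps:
Function('B')(J) = Mul(Rational(-1, 45), J) (Function('B')(J) = Mul(J, Rational(-1, 45)) = Mul(Rational(-1, 45), J))
Q = -346 (Q = Add(-978, 632) = -346)
Pow(Add(Function('B')(60), Q), Rational(1, 2)) = Pow(Add(Mul(Rational(-1, 45), 60), -346), Rational(1, 2)) = Pow(Add(Rational(-4, 3), -346), Rational(1, 2)) = Pow(Rational(-1042, 3), Rational(1, 2)) = Mul(Rational(1, 3), I, Pow(3126, Rational(1, 2)))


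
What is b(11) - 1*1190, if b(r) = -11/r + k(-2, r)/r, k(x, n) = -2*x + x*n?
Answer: -13119/11 ≈ -1192.6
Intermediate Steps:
k(x, n) = -2*x + n*x
b(r) = -11/r + (4 - 2*r)/r (b(r) = -11/r + (-2*(-2 + r))/r = -11/r + (4 - 2*r)/r)
b(11) - 1*1190 = (-2 - 7/11) - 1*1190 = (-2 - 7*1/11) - 1190 = (-2 - 7/11) - 1190 = -29/11 - 1190 = -13119/11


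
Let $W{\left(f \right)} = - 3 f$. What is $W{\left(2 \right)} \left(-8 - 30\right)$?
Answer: $228$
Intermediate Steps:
$W{\left(2 \right)} \left(-8 - 30\right) = \left(-3\right) 2 \left(-8 - 30\right) = \left(-6\right) \left(-38\right) = 228$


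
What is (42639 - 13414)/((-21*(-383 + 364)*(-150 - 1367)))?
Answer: -4175/86469 ≈ -0.048283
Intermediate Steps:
(42639 - 13414)/((-21*(-383 + 364)*(-150 - 1367))) = 29225/((-(-399)*(-1517))) = 29225/((-21*28823)) = 29225/(-605283) = 29225*(-1/605283) = -4175/86469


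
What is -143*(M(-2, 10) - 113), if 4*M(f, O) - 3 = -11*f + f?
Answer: 61347/4 ≈ 15337.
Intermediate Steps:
M(f, O) = 3/4 - 5*f/2 (M(f, O) = 3/4 + (-11*f + f)/4 = 3/4 + (-10*f)/4 = 3/4 - 5*f/2)
-143*(M(-2, 10) - 113) = -143*((3/4 - 5/2*(-2)) - 113) = -143*((3/4 + 5) - 113) = -143*(23/4 - 113) = -143*(-429/4) = 61347/4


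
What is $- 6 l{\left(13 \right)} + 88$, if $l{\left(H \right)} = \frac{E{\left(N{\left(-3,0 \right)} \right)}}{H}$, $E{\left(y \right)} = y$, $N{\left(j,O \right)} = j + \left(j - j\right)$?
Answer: $\frac{1162}{13} \approx 89.385$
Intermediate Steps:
$N{\left(j,O \right)} = j$ ($N{\left(j,O \right)} = j + 0 = j$)
$l{\left(H \right)} = - \frac{3}{H}$
$- 6 l{\left(13 \right)} + 88 = - 6 \left(- \frac{3}{13}\right) + 88 = - 6 \left(\left(-3\right) \frac{1}{13}\right) + 88 = \left(-6\right) \left(- \frac{3}{13}\right) + 88 = \frac{18}{13} + 88 = \frac{1162}{13}$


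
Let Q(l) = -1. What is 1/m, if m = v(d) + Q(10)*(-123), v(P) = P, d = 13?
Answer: 1/136 ≈ 0.0073529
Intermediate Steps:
m = 136 (m = 13 - 1*(-123) = 13 + 123 = 136)
1/m = 1/136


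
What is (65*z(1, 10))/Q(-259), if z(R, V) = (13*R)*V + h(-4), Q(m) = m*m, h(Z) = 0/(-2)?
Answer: 8450/67081 ≈ 0.12597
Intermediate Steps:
h(Z) = 0 (h(Z) = -½*0 = 0)
Q(m) = m²
z(R, V) = 13*R*V (z(R, V) = (13*R)*V + 0 = 13*R*V + 0 = 13*R*V)
(65*z(1, 10))/Q(-259) = (65*(13*1*10))/((-259)²) = (65*130)/67081 = 8450*(1/67081) = 8450/67081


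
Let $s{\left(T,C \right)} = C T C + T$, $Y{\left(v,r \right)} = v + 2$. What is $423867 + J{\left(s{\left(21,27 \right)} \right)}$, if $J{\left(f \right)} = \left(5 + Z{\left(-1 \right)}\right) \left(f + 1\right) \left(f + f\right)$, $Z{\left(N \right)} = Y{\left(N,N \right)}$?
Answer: $2820714627$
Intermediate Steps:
$Y{\left(v,r \right)} = 2 + v$
$s{\left(T,C \right)} = T + T C^{2}$ ($s{\left(T,C \right)} = T C^{2} + T = T + T C^{2}$)
$Z{\left(N \right)} = 2 + N$
$J{\left(f \right)} = 12 f \left(1 + f\right)$ ($J{\left(f \right)} = \left(5 + \left(2 - 1\right)\right) \left(f + 1\right) \left(f + f\right) = \left(5 + 1\right) \left(1 + f\right) 2 f = 6 \cdot 2 f \left(1 + f\right) = 12 f \left(1 + f\right)$)
$423867 + J{\left(s{\left(21,27 \right)} \right)} = 423867 + 12 \cdot 21 \left(1 + 27^{2}\right) \left(1 + 21 \left(1 + 27^{2}\right)\right) = 423867 + 12 \cdot 21 \left(1 + 729\right) \left(1 + 21 \left(1 + 729\right)\right) = 423867 + 12 \cdot 21 \cdot 730 \left(1 + 21 \cdot 730\right) = 423867 + 12 \cdot 15330 \left(1 + 15330\right) = 423867 + 12 \cdot 15330 \cdot 15331 = 423867 + 2820290760 = 2820714627$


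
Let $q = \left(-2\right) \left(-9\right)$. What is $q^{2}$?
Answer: $324$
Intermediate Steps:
$q = 18$
$q^{2} = 18^{2} = 324$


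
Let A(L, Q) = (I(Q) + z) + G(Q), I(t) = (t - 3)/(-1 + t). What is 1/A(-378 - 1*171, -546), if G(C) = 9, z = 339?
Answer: 547/190905 ≈ 0.0028653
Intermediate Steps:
I(t) = (-3 + t)/(-1 + t)
A(L, Q) = 348 + (-3 + Q)/(-1 + Q) (A(L, Q) = ((-3 + Q)/(-1 + Q) + 339) + 9 = (339 + (-3 + Q)/(-1 + Q)) + 9 = 348 + (-3 + Q)/(-1 + Q))
1/A(-378 - 1*171, -546) = 1/((-351 + 349*(-546))/(-1 - 546)) = 1/((-351 - 190554)/(-547)) = 1/(-1/547*(-190905)) = 1/(190905/547) = 547/190905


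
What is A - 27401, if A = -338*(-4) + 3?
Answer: -26046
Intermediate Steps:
A = 1355 (A = -26*(-52) + 3 = 1352 + 3 = 1355)
A - 27401 = 1355 - 27401 = -26046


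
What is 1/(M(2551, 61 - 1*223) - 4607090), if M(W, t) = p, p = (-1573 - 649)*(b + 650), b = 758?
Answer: -1/7735666 ≈ -1.2927e-7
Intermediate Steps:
p = -3128576 (p = (-1573 - 649)*(758 + 650) = -2222*1408 = -3128576)
M(W, t) = -3128576
1/(M(2551, 61 - 1*223) - 4607090) = 1/(-3128576 - 4607090) = 1/(-7735666) = -1/7735666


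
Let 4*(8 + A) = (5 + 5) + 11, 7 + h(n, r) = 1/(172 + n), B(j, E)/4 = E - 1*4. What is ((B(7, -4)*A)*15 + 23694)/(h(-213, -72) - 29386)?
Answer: -512787/602557 ≈ -0.85102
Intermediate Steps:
B(j, E) = -16 + 4*E (B(j, E) = 4*(E - 1*4) = 4*(E - 4) = 4*(-4 + E) = -16 + 4*E)
h(n, r) = -7 + 1/(172 + n)
A = -11/4 (A = -8 + ((5 + 5) + 11)/4 = -8 + (10 + 11)/4 = -8 + (¼)*21 = -8 + 21/4 = -11/4 ≈ -2.7500)
((B(7, -4)*A)*15 + 23694)/(h(-213, -72) - 29386) = (((-16 + 4*(-4))*(-11/4))*15 + 23694)/((-1203 - 7*(-213))/(172 - 213) - 29386) = (((-16 - 16)*(-11/4))*15 + 23694)/((-1203 + 1491)/(-41) - 29386) = (-32*(-11/4)*15 + 23694)/(-1/41*288 - 29386) = (88*15 + 23694)/(-288/41 - 29386) = (1320 + 23694)/(-1205114/41) = 25014*(-41/1205114) = -512787/602557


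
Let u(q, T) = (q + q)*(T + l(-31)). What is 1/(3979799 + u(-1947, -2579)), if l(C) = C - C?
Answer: 1/14022425 ≈ 7.1314e-8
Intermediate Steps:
l(C) = 0
u(q, T) = 2*T*q (u(q, T) = (q + q)*(T + 0) = (2*q)*T = 2*T*q)
1/(3979799 + u(-1947, -2579)) = 1/(3979799 + 2*(-2579)*(-1947)) = 1/(3979799 + 10042626) = 1/14022425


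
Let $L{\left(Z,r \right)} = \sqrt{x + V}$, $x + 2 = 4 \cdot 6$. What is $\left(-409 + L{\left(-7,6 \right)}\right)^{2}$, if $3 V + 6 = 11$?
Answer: $\frac{\left(1227 - \sqrt{213}\right)^{2}}{9} \approx 1.6333 \cdot 10^{5}$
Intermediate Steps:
$V = \frac{5}{3}$ ($V = -2 + \frac{1}{3} \cdot 11 = -2 + \frac{11}{3} = \frac{5}{3} \approx 1.6667$)
$x = 22$ ($x = -2 + 4 \cdot 6 = -2 + 24 = 22$)
$L{\left(Z,r \right)} = \frac{\sqrt{213}}{3}$ ($L{\left(Z,r \right)} = \sqrt{22 + \frac{5}{3}} = \sqrt{\frac{71}{3}} = \frac{\sqrt{213}}{3}$)
$\left(-409 + L{\left(-7,6 \right)}\right)^{2} = \left(-409 + \frac{\sqrt{213}}{3}\right)^{2}$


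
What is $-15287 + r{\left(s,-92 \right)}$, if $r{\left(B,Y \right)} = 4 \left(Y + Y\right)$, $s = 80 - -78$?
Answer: $-16023$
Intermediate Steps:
$s = 158$ ($s = 80 + 78 = 158$)
$r{\left(B,Y \right)} = 8 Y$ ($r{\left(B,Y \right)} = 4 \cdot 2 Y = 8 Y$)
$-15287 + r{\left(s,-92 \right)} = -15287 + 8 \left(-92\right) = -15287 - 736 = -16023$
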